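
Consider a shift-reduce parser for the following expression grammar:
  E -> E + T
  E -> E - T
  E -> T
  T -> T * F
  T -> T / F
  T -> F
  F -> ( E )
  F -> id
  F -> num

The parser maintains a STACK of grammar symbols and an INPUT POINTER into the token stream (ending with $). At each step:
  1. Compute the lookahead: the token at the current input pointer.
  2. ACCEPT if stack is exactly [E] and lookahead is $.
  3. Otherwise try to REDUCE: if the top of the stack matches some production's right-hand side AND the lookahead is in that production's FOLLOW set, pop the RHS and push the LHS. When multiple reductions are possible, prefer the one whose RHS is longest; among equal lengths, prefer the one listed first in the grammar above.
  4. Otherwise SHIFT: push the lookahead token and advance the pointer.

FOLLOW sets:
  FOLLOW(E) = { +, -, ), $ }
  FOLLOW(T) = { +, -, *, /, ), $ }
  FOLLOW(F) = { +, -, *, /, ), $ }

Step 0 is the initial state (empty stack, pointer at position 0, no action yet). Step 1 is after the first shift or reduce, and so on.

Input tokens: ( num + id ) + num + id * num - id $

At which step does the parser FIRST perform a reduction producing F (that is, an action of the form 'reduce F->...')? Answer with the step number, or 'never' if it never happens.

Step 1: shift (. Stack=[(] ptr=1 lookahead=num remaining=[num + id ) + num + id * num - id $]
Step 2: shift num. Stack=[( num] ptr=2 lookahead=+ remaining=[+ id ) + num + id * num - id $]
Step 3: reduce F->num. Stack=[( F] ptr=2 lookahead=+ remaining=[+ id ) + num + id * num - id $]

Answer: 3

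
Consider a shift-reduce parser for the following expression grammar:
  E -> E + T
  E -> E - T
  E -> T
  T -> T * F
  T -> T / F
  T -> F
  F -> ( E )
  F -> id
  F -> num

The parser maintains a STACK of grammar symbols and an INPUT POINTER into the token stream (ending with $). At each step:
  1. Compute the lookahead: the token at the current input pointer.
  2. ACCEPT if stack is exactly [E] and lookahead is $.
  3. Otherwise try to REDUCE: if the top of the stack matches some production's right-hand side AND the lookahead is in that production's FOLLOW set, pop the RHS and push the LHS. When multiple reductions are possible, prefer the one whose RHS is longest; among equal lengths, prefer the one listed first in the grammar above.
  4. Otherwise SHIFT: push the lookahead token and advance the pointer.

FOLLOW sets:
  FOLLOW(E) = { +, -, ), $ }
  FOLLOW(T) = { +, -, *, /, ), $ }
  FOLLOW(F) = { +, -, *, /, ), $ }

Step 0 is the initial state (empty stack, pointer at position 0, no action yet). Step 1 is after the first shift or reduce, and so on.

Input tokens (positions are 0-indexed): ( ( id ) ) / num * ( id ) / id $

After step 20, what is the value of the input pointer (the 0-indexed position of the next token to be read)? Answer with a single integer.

Step 1: shift (. Stack=[(] ptr=1 lookahead=( remaining=[( id ) ) / num * ( id ) / id $]
Step 2: shift (. Stack=[( (] ptr=2 lookahead=id remaining=[id ) ) / num * ( id ) / id $]
Step 3: shift id. Stack=[( ( id] ptr=3 lookahead=) remaining=[) ) / num * ( id ) / id $]
Step 4: reduce F->id. Stack=[( ( F] ptr=3 lookahead=) remaining=[) ) / num * ( id ) / id $]
Step 5: reduce T->F. Stack=[( ( T] ptr=3 lookahead=) remaining=[) ) / num * ( id ) / id $]
Step 6: reduce E->T. Stack=[( ( E] ptr=3 lookahead=) remaining=[) ) / num * ( id ) / id $]
Step 7: shift ). Stack=[( ( E )] ptr=4 lookahead=) remaining=[) / num * ( id ) / id $]
Step 8: reduce F->( E ). Stack=[( F] ptr=4 lookahead=) remaining=[) / num * ( id ) / id $]
Step 9: reduce T->F. Stack=[( T] ptr=4 lookahead=) remaining=[) / num * ( id ) / id $]
Step 10: reduce E->T. Stack=[( E] ptr=4 lookahead=) remaining=[) / num * ( id ) / id $]
Step 11: shift ). Stack=[( E )] ptr=5 lookahead=/ remaining=[/ num * ( id ) / id $]
Step 12: reduce F->( E ). Stack=[F] ptr=5 lookahead=/ remaining=[/ num * ( id ) / id $]
Step 13: reduce T->F. Stack=[T] ptr=5 lookahead=/ remaining=[/ num * ( id ) / id $]
Step 14: shift /. Stack=[T /] ptr=6 lookahead=num remaining=[num * ( id ) / id $]
Step 15: shift num. Stack=[T / num] ptr=7 lookahead=* remaining=[* ( id ) / id $]
Step 16: reduce F->num. Stack=[T / F] ptr=7 lookahead=* remaining=[* ( id ) / id $]
Step 17: reduce T->T / F. Stack=[T] ptr=7 lookahead=* remaining=[* ( id ) / id $]
Step 18: shift *. Stack=[T *] ptr=8 lookahead=( remaining=[( id ) / id $]
Step 19: shift (. Stack=[T * (] ptr=9 lookahead=id remaining=[id ) / id $]
Step 20: shift id. Stack=[T * ( id] ptr=10 lookahead=) remaining=[) / id $]

Answer: 10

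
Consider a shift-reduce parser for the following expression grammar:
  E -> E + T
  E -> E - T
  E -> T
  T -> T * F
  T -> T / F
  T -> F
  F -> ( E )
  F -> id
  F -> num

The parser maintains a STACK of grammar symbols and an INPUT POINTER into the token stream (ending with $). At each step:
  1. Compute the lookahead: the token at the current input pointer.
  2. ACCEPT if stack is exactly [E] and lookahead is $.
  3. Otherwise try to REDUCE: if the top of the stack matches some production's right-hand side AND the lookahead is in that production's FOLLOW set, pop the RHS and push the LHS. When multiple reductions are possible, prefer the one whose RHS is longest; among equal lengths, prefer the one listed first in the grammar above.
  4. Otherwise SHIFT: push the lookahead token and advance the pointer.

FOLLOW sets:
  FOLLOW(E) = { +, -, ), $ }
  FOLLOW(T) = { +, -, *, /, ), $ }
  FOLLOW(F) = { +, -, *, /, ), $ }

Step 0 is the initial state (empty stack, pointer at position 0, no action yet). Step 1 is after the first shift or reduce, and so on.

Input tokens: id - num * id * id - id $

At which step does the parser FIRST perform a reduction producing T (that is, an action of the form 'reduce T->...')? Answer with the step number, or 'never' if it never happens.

Answer: 3

Derivation:
Step 1: shift id. Stack=[id] ptr=1 lookahead=- remaining=[- num * id * id - id $]
Step 2: reduce F->id. Stack=[F] ptr=1 lookahead=- remaining=[- num * id * id - id $]
Step 3: reduce T->F. Stack=[T] ptr=1 lookahead=- remaining=[- num * id * id - id $]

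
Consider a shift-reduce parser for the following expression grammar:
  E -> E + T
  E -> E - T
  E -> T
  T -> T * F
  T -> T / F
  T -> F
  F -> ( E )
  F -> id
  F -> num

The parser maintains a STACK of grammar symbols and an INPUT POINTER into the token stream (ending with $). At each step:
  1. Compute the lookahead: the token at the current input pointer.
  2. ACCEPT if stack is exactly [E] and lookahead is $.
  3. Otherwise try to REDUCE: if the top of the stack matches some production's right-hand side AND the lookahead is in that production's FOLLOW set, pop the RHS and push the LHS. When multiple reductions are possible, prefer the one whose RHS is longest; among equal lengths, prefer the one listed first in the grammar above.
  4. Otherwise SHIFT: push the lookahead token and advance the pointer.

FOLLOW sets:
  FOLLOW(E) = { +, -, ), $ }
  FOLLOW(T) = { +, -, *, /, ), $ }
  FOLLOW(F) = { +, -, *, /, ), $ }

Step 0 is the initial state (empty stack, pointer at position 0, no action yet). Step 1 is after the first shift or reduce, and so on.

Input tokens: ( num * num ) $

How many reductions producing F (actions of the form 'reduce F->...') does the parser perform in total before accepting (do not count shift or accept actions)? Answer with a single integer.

Answer: 3

Derivation:
Step 1: shift (. Stack=[(] ptr=1 lookahead=num remaining=[num * num ) $]
Step 2: shift num. Stack=[( num] ptr=2 lookahead=* remaining=[* num ) $]
Step 3: reduce F->num. Stack=[( F] ptr=2 lookahead=* remaining=[* num ) $]
Step 4: reduce T->F. Stack=[( T] ptr=2 lookahead=* remaining=[* num ) $]
Step 5: shift *. Stack=[( T *] ptr=3 lookahead=num remaining=[num ) $]
Step 6: shift num. Stack=[( T * num] ptr=4 lookahead=) remaining=[) $]
Step 7: reduce F->num. Stack=[( T * F] ptr=4 lookahead=) remaining=[) $]
Step 8: reduce T->T * F. Stack=[( T] ptr=4 lookahead=) remaining=[) $]
Step 9: reduce E->T. Stack=[( E] ptr=4 lookahead=) remaining=[) $]
Step 10: shift ). Stack=[( E )] ptr=5 lookahead=$ remaining=[$]
Step 11: reduce F->( E ). Stack=[F] ptr=5 lookahead=$ remaining=[$]
Step 12: reduce T->F. Stack=[T] ptr=5 lookahead=$ remaining=[$]
Step 13: reduce E->T. Stack=[E] ptr=5 lookahead=$ remaining=[$]
Step 14: accept. Stack=[E] ptr=5 lookahead=$ remaining=[$]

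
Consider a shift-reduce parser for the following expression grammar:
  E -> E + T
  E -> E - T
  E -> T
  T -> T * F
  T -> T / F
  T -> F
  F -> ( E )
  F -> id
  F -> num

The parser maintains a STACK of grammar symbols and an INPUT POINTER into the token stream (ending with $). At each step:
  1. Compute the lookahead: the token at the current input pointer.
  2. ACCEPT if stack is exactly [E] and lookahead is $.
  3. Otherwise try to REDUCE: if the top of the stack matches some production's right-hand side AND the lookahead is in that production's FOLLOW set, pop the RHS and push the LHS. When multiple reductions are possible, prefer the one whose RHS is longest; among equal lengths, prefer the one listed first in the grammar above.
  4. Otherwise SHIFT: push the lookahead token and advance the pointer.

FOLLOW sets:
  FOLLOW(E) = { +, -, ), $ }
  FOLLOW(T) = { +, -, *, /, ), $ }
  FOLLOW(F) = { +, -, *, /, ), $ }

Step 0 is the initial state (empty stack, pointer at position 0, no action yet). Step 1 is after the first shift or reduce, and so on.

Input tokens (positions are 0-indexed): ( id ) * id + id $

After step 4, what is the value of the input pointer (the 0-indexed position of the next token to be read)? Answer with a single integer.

Step 1: shift (. Stack=[(] ptr=1 lookahead=id remaining=[id ) * id + id $]
Step 2: shift id. Stack=[( id] ptr=2 lookahead=) remaining=[) * id + id $]
Step 3: reduce F->id. Stack=[( F] ptr=2 lookahead=) remaining=[) * id + id $]
Step 4: reduce T->F. Stack=[( T] ptr=2 lookahead=) remaining=[) * id + id $]

Answer: 2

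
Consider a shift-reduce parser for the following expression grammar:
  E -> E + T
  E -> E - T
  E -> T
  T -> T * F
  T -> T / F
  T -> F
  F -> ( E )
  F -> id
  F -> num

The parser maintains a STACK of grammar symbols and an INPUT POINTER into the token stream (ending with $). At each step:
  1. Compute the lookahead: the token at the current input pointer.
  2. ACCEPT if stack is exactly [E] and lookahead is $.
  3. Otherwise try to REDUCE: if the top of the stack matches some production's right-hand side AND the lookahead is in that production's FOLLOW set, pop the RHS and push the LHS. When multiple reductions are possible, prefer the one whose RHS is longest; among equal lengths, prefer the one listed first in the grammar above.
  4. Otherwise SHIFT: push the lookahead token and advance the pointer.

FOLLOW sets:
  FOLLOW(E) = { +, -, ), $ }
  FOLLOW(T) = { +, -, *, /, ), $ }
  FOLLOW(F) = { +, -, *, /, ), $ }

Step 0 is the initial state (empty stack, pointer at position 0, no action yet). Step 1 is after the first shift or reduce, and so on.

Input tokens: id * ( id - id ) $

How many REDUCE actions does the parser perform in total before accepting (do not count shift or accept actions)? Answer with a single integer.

Answer: 11

Derivation:
Step 1: shift id. Stack=[id] ptr=1 lookahead=* remaining=[* ( id - id ) $]
Step 2: reduce F->id. Stack=[F] ptr=1 lookahead=* remaining=[* ( id - id ) $]
Step 3: reduce T->F. Stack=[T] ptr=1 lookahead=* remaining=[* ( id - id ) $]
Step 4: shift *. Stack=[T *] ptr=2 lookahead=( remaining=[( id - id ) $]
Step 5: shift (. Stack=[T * (] ptr=3 lookahead=id remaining=[id - id ) $]
Step 6: shift id. Stack=[T * ( id] ptr=4 lookahead=- remaining=[- id ) $]
Step 7: reduce F->id. Stack=[T * ( F] ptr=4 lookahead=- remaining=[- id ) $]
Step 8: reduce T->F. Stack=[T * ( T] ptr=4 lookahead=- remaining=[- id ) $]
Step 9: reduce E->T. Stack=[T * ( E] ptr=4 lookahead=- remaining=[- id ) $]
Step 10: shift -. Stack=[T * ( E -] ptr=5 lookahead=id remaining=[id ) $]
Step 11: shift id. Stack=[T * ( E - id] ptr=6 lookahead=) remaining=[) $]
Step 12: reduce F->id. Stack=[T * ( E - F] ptr=6 lookahead=) remaining=[) $]
Step 13: reduce T->F. Stack=[T * ( E - T] ptr=6 lookahead=) remaining=[) $]
Step 14: reduce E->E - T. Stack=[T * ( E] ptr=6 lookahead=) remaining=[) $]
Step 15: shift ). Stack=[T * ( E )] ptr=7 lookahead=$ remaining=[$]
Step 16: reduce F->( E ). Stack=[T * F] ptr=7 lookahead=$ remaining=[$]
Step 17: reduce T->T * F. Stack=[T] ptr=7 lookahead=$ remaining=[$]
Step 18: reduce E->T. Stack=[E] ptr=7 lookahead=$ remaining=[$]
Step 19: accept. Stack=[E] ptr=7 lookahead=$ remaining=[$]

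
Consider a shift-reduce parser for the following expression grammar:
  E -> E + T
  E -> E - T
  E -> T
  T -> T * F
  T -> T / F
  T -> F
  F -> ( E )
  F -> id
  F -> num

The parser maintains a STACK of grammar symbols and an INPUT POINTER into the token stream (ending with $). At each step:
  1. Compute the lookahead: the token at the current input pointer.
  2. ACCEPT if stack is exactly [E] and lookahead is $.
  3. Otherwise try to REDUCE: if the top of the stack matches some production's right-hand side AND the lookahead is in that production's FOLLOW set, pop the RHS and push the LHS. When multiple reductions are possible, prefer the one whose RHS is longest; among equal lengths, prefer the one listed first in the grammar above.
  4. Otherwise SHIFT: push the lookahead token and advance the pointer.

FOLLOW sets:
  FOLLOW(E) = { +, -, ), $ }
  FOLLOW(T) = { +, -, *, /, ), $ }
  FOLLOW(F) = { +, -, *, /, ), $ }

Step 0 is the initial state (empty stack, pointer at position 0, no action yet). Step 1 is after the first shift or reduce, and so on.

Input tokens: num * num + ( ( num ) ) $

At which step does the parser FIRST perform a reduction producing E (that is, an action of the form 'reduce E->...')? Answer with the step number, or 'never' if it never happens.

Step 1: shift num. Stack=[num] ptr=1 lookahead=* remaining=[* num + ( ( num ) ) $]
Step 2: reduce F->num. Stack=[F] ptr=1 lookahead=* remaining=[* num + ( ( num ) ) $]
Step 3: reduce T->F. Stack=[T] ptr=1 lookahead=* remaining=[* num + ( ( num ) ) $]
Step 4: shift *. Stack=[T *] ptr=2 lookahead=num remaining=[num + ( ( num ) ) $]
Step 5: shift num. Stack=[T * num] ptr=3 lookahead=+ remaining=[+ ( ( num ) ) $]
Step 6: reduce F->num. Stack=[T * F] ptr=3 lookahead=+ remaining=[+ ( ( num ) ) $]
Step 7: reduce T->T * F. Stack=[T] ptr=3 lookahead=+ remaining=[+ ( ( num ) ) $]
Step 8: reduce E->T. Stack=[E] ptr=3 lookahead=+ remaining=[+ ( ( num ) ) $]

Answer: 8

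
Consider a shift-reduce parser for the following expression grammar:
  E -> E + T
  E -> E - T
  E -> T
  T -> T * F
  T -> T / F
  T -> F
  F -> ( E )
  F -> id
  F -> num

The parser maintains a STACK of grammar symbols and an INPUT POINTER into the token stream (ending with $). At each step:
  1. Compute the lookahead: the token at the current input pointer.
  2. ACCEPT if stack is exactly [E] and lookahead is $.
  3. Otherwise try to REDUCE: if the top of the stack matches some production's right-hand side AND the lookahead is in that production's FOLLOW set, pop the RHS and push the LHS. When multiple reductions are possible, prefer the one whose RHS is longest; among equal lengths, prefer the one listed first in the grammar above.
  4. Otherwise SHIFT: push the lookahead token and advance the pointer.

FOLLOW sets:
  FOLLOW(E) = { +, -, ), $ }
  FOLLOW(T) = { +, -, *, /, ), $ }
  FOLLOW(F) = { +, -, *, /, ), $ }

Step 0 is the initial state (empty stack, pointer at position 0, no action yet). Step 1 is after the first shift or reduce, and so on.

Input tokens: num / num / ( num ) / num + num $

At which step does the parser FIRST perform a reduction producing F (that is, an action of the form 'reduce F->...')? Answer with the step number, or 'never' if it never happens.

Step 1: shift num. Stack=[num] ptr=1 lookahead=/ remaining=[/ num / ( num ) / num + num $]
Step 2: reduce F->num. Stack=[F] ptr=1 lookahead=/ remaining=[/ num / ( num ) / num + num $]

Answer: 2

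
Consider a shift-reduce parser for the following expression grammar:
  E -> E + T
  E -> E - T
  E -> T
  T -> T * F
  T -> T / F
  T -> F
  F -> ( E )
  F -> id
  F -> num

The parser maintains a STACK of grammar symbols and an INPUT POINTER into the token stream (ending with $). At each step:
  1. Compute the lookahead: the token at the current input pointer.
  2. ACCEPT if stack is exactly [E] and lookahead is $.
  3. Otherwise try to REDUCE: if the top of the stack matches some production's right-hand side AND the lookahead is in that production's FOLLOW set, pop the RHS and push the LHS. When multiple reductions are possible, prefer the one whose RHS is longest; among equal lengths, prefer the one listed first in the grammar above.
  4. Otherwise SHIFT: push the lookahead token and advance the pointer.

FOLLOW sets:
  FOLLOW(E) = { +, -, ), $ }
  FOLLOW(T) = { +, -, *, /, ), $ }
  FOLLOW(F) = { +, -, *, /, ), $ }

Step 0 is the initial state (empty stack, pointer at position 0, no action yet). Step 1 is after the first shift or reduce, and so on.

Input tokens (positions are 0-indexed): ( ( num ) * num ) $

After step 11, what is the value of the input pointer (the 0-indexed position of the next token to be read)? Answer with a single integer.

Step 1: shift (. Stack=[(] ptr=1 lookahead=( remaining=[( num ) * num ) $]
Step 2: shift (. Stack=[( (] ptr=2 lookahead=num remaining=[num ) * num ) $]
Step 3: shift num. Stack=[( ( num] ptr=3 lookahead=) remaining=[) * num ) $]
Step 4: reduce F->num. Stack=[( ( F] ptr=3 lookahead=) remaining=[) * num ) $]
Step 5: reduce T->F. Stack=[( ( T] ptr=3 lookahead=) remaining=[) * num ) $]
Step 6: reduce E->T. Stack=[( ( E] ptr=3 lookahead=) remaining=[) * num ) $]
Step 7: shift ). Stack=[( ( E )] ptr=4 lookahead=* remaining=[* num ) $]
Step 8: reduce F->( E ). Stack=[( F] ptr=4 lookahead=* remaining=[* num ) $]
Step 9: reduce T->F. Stack=[( T] ptr=4 lookahead=* remaining=[* num ) $]
Step 10: shift *. Stack=[( T *] ptr=5 lookahead=num remaining=[num ) $]
Step 11: shift num. Stack=[( T * num] ptr=6 lookahead=) remaining=[) $]

Answer: 6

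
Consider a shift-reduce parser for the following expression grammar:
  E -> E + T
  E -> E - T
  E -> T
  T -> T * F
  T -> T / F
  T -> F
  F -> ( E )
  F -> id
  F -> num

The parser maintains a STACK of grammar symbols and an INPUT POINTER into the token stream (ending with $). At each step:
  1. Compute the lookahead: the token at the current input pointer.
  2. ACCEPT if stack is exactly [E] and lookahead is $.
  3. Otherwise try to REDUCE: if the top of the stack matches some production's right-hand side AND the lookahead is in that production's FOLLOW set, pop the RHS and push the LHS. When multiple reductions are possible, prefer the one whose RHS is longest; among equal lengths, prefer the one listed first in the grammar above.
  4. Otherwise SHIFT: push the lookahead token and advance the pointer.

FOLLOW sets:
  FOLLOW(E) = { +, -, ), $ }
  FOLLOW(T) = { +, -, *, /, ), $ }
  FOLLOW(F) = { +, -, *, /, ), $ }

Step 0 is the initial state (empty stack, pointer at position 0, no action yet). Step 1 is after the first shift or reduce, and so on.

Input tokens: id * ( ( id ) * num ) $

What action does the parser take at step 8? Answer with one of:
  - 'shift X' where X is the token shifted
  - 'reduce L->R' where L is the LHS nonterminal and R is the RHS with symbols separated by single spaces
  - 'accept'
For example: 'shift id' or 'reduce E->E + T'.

Step 1: shift id. Stack=[id] ptr=1 lookahead=* remaining=[* ( ( id ) * num ) $]
Step 2: reduce F->id. Stack=[F] ptr=1 lookahead=* remaining=[* ( ( id ) * num ) $]
Step 3: reduce T->F. Stack=[T] ptr=1 lookahead=* remaining=[* ( ( id ) * num ) $]
Step 4: shift *. Stack=[T *] ptr=2 lookahead=( remaining=[( ( id ) * num ) $]
Step 5: shift (. Stack=[T * (] ptr=3 lookahead=( remaining=[( id ) * num ) $]
Step 6: shift (. Stack=[T * ( (] ptr=4 lookahead=id remaining=[id ) * num ) $]
Step 7: shift id. Stack=[T * ( ( id] ptr=5 lookahead=) remaining=[) * num ) $]
Step 8: reduce F->id. Stack=[T * ( ( F] ptr=5 lookahead=) remaining=[) * num ) $]

Answer: reduce F->id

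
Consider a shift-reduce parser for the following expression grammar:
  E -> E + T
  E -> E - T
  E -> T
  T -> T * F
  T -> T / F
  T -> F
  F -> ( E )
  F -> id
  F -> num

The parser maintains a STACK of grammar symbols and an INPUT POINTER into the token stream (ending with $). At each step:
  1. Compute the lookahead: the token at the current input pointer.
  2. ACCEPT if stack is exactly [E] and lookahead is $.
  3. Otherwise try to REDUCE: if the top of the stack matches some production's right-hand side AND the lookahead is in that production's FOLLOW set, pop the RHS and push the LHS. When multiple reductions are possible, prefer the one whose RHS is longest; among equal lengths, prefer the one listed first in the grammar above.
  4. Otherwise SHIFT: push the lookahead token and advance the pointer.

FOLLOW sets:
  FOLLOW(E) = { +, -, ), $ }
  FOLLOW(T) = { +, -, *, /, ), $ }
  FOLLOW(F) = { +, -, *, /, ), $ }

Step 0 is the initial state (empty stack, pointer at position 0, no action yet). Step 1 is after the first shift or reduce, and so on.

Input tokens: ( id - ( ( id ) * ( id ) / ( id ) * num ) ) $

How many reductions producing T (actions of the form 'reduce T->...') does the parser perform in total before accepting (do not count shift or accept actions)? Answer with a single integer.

Step 1: shift (. Stack=[(] ptr=1 lookahead=id remaining=[id - ( ( id ) * ( id ) / ( id ) * num ) ) $]
Step 2: shift id. Stack=[( id] ptr=2 lookahead=- remaining=[- ( ( id ) * ( id ) / ( id ) * num ) ) $]
Step 3: reduce F->id. Stack=[( F] ptr=2 lookahead=- remaining=[- ( ( id ) * ( id ) / ( id ) * num ) ) $]
Step 4: reduce T->F. Stack=[( T] ptr=2 lookahead=- remaining=[- ( ( id ) * ( id ) / ( id ) * num ) ) $]
Step 5: reduce E->T. Stack=[( E] ptr=2 lookahead=- remaining=[- ( ( id ) * ( id ) / ( id ) * num ) ) $]
Step 6: shift -. Stack=[( E -] ptr=3 lookahead=( remaining=[( ( id ) * ( id ) / ( id ) * num ) ) $]
Step 7: shift (. Stack=[( E - (] ptr=4 lookahead=( remaining=[( id ) * ( id ) / ( id ) * num ) ) $]
Step 8: shift (. Stack=[( E - ( (] ptr=5 lookahead=id remaining=[id ) * ( id ) / ( id ) * num ) ) $]
Step 9: shift id. Stack=[( E - ( ( id] ptr=6 lookahead=) remaining=[) * ( id ) / ( id ) * num ) ) $]
Step 10: reduce F->id. Stack=[( E - ( ( F] ptr=6 lookahead=) remaining=[) * ( id ) / ( id ) * num ) ) $]
Step 11: reduce T->F. Stack=[( E - ( ( T] ptr=6 lookahead=) remaining=[) * ( id ) / ( id ) * num ) ) $]
Step 12: reduce E->T. Stack=[( E - ( ( E] ptr=6 lookahead=) remaining=[) * ( id ) / ( id ) * num ) ) $]
Step 13: shift ). Stack=[( E - ( ( E )] ptr=7 lookahead=* remaining=[* ( id ) / ( id ) * num ) ) $]
Step 14: reduce F->( E ). Stack=[( E - ( F] ptr=7 lookahead=* remaining=[* ( id ) / ( id ) * num ) ) $]
Step 15: reduce T->F. Stack=[( E - ( T] ptr=7 lookahead=* remaining=[* ( id ) / ( id ) * num ) ) $]
Step 16: shift *. Stack=[( E - ( T *] ptr=8 lookahead=( remaining=[( id ) / ( id ) * num ) ) $]
Step 17: shift (. Stack=[( E - ( T * (] ptr=9 lookahead=id remaining=[id ) / ( id ) * num ) ) $]
Step 18: shift id. Stack=[( E - ( T * ( id] ptr=10 lookahead=) remaining=[) / ( id ) * num ) ) $]
Step 19: reduce F->id. Stack=[( E - ( T * ( F] ptr=10 lookahead=) remaining=[) / ( id ) * num ) ) $]
Step 20: reduce T->F. Stack=[( E - ( T * ( T] ptr=10 lookahead=) remaining=[) / ( id ) * num ) ) $]
Step 21: reduce E->T. Stack=[( E - ( T * ( E] ptr=10 lookahead=) remaining=[) / ( id ) * num ) ) $]
Step 22: shift ). Stack=[( E - ( T * ( E )] ptr=11 lookahead=/ remaining=[/ ( id ) * num ) ) $]
Step 23: reduce F->( E ). Stack=[( E - ( T * F] ptr=11 lookahead=/ remaining=[/ ( id ) * num ) ) $]
Step 24: reduce T->T * F. Stack=[( E - ( T] ptr=11 lookahead=/ remaining=[/ ( id ) * num ) ) $]
Step 25: shift /. Stack=[( E - ( T /] ptr=12 lookahead=( remaining=[( id ) * num ) ) $]
Step 26: shift (. Stack=[( E - ( T / (] ptr=13 lookahead=id remaining=[id ) * num ) ) $]
Step 27: shift id. Stack=[( E - ( T / ( id] ptr=14 lookahead=) remaining=[) * num ) ) $]
Step 28: reduce F->id. Stack=[( E - ( T / ( F] ptr=14 lookahead=) remaining=[) * num ) ) $]
Step 29: reduce T->F. Stack=[( E - ( T / ( T] ptr=14 lookahead=) remaining=[) * num ) ) $]
Step 30: reduce E->T. Stack=[( E - ( T / ( E] ptr=14 lookahead=) remaining=[) * num ) ) $]
Step 31: shift ). Stack=[( E - ( T / ( E )] ptr=15 lookahead=* remaining=[* num ) ) $]
Step 32: reduce F->( E ). Stack=[( E - ( T / F] ptr=15 lookahead=* remaining=[* num ) ) $]
Step 33: reduce T->T / F. Stack=[( E - ( T] ptr=15 lookahead=* remaining=[* num ) ) $]
Step 34: shift *. Stack=[( E - ( T *] ptr=16 lookahead=num remaining=[num ) ) $]
Step 35: shift num. Stack=[( E - ( T * num] ptr=17 lookahead=) remaining=[) ) $]
Step 36: reduce F->num. Stack=[( E - ( T * F] ptr=17 lookahead=) remaining=[) ) $]
Step 37: reduce T->T * F. Stack=[( E - ( T] ptr=17 lookahead=) remaining=[) ) $]
Step 38: reduce E->T. Stack=[( E - ( E] ptr=17 lookahead=) remaining=[) ) $]
Step 39: shift ). Stack=[( E - ( E )] ptr=18 lookahead=) remaining=[) $]
Step 40: reduce F->( E ). Stack=[( E - F] ptr=18 lookahead=) remaining=[) $]
Step 41: reduce T->F. Stack=[( E - T] ptr=18 lookahead=) remaining=[) $]
Step 42: reduce E->E - T. Stack=[( E] ptr=18 lookahead=) remaining=[) $]
Step 43: shift ). Stack=[( E )] ptr=19 lookahead=$ remaining=[$]
Step 44: reduce F->( E ). Stack=[F] ptr=19 lookahead=$ remaining=[$]
Step 45: reduce T->F. Stack=[T] ptr=19 lookahead=$ remaining=[$]
Step 46: reduce E->T. Stack=[E] ptr=19 lookahead=$ remaining=[$]
Step 47: accept. Stack=[E] ptr=19 lookahead=$ remaining=[$]

Answer: 10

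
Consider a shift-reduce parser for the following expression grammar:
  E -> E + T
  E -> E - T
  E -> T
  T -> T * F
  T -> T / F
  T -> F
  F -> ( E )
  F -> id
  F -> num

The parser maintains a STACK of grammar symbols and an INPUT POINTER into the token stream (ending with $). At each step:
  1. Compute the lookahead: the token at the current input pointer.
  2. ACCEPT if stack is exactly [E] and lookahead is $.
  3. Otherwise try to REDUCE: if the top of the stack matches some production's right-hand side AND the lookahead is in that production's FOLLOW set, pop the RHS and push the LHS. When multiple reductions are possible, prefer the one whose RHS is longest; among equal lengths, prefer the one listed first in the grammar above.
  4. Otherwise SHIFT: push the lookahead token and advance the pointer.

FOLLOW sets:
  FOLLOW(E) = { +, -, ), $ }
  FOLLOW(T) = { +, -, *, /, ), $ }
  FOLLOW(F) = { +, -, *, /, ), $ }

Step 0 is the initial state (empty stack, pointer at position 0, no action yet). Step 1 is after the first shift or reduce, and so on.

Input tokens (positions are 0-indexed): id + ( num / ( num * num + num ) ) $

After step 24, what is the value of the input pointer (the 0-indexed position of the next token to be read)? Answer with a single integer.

Answer: 11

Derivation:
Step 1: shift id. Stack=[id] ptr=1 lookahead=+ remaining=[+ ( num / ( num * num + num ) ) $]
Step 2: reduce F->id. Stack=[F] ptr=1 lookahead=+ remaining=[+ ( num / ( num * num + num ) ) $]
Step 3: reduce T->F. Stack=[T] ptr=1 lookahead=+ remaining=[+ ( num / ( num * num + num ) ) $]
Step 4: reduce E->T. Stack=[E] ptr=1 lookahead=+ remaining=[+ ( num / ( num * num + num ) ) $]
Step 5: shift +. Stack=[E +] ptr=2 lookahead=( remaining=[( num / ( num * num + num ) ) $]
Step 6: shift (. Stack=[E + (] ptr=3 lookahead=num remaining=[num / ( num * num + num ) ) $]
Step 7: shift num. Stack=[E + ( num] ptr=4 lookahead=/ remaining=[/ ( num * num + num ) ) $]
Step 8: reduce F->num. Stack=[E + ( F] ptr=4 lookahead=/ remaining=[/ ( num * num + num ) ) $]
Step 9: reduce T->F. Stack=[E + ( T] ptr=4 lookahead=/ remaining=[/ ( num * num + num ) ) $]
Step 10: shift /. Stack=[E + ( T /] ptr=5 lookahead=( remaining=[( num * num + num ) ) $]
Step 11: shift (. Stack=[E + ( T / (] ptr=6 lookahead=num remaining=[num * num + num ) ) $]
Step 12: shift num. Stack=[E + ( T / ( num] ptr=7 lookahead=* remaining=[* num + num ) ) $]
Step 13: reduce F->num. Stack=[E + ( T / ( F] ptr=7 lookahead=* remaining=[* num + num ) ) $]
Step 14: reduce T->F. Stack=[E + ( T / ( T] ptr=7 lookahead=* remaining=[* num + num ) ) $]
Step 15: shift *. Stack=[E + ( T / ( T *] ptr=8 lookahead=num remaining=[num + num ) ) $]
Step 16: shift num. Stack=[E + ( T / ( T * num] ptr=9 lookahead=+ remaining=[+ num ) ) $]
Step 17: reduce F->num. Stack=[E + ( T / ( T * F] ptr=9 lookahead=+ remaining=[+ num ) ) $]
Step 18: reduce T->T * F. Stack=[E + ( T / ( T] ptr=9 lookahead=+ remaining=[+ num ) ) $]
Step 19: reduce E->T. Stack=[E + ( T / ( E] ptr=9 lookahead=+ remaining=[+ num ) ) $]
Step 20: shift +. Stack=[E + ( T / ( E +] ptr=10 lookahead=num remaining=[num ) ) $]
Step 21: shift num. Stack=[E + ( T / ( E + num] ptr=11 lookahead=) remaining=[) ) $]
Step 22: reduce F->num. Stack=[E + ( T / ( E + F] ptr=11 lookahead=) remaining=[) ) $]
Step 23: reduce T->F. Stack=[E + ( T / ( E + T] ptr=11 lookahead=) remaining=[) ) $]
Step 24: reduce E->E + T. Stack=[E + ( T / ( E] ptr=11 lookahead=) remaining=[) ) $]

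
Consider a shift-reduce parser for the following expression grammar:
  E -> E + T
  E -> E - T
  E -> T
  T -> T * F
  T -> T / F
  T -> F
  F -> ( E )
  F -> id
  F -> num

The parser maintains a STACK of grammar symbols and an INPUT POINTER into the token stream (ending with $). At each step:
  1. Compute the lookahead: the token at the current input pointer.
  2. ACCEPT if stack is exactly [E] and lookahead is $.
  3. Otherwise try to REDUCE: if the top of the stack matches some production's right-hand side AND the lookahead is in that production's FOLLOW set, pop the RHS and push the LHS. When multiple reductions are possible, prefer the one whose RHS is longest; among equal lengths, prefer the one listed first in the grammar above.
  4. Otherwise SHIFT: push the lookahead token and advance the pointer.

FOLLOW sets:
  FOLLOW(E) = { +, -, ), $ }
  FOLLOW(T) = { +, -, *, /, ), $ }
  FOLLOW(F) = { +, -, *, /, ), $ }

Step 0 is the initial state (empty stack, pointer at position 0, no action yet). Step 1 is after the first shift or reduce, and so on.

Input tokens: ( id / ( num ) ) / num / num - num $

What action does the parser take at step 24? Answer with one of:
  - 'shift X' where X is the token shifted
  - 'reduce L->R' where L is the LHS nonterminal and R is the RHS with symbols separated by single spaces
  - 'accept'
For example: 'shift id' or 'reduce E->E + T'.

Step 1: shift (. Stack=[(] ptr=1 lookahead=id remaining=[id / ( num ) ) / num / num - num $]
Step 2: shift id. Stack=[( id] ptr=2 lookahead=/ remaining=[/ ( num ) ) / num / num - num $]
Step 3: reduce F->id. Stack=[( F] ptr=2 lookahead=/ remaining=[/ ( num ) ) / num / num - num $]
Step 4: reduce T->F. Stack=[( T] ptr=2 lookahead=/ remaining=[/ ( num ) ) / num / num - num $]
Step 5: shift /. Stack=[( T /] ptr=3 lookahead=( remaining=[( num ) ) / num / num - num $]
Step 6: shift (. Stack=[( T / (] ptr=4 lookahead=num remaining=[num ) ) / num / num - num $]
Step 7: shift num. Stack=[( T / ( num] ptr=5 lookahead=) remaining=[) ) / num / num - num $]
Step 8: reduce F->num. Stack=[( T / ( F] ptr=5 lookahead=) remaining=[) ) / num / num - num $]
Step 9: reduce T->F. Stack=[( T / ( T] ptr=5 lookahead=) remaining=[) ) / num / num - num $]
Step 10: reduce E->T. Stack=[( T / ( E] ptr=5 lookahead=) remaining=[) ) / num / num - num $]
Step 11: shift ). Stack=[( T / ( E )] ptr=6 lookahead=) remaining=[) / num / num - num $]
Step 12: reduce F->( E ). Stack=[( T / F] ptr=6 lookahead=) remaining=[) / num / num - num $]
Step 13: reduce T->T / F. Stack=[( T] ptr=6 lookahead=) remaining=[) / num / num - num $]
Step 14: reduce E->T. Stack=[( E] ptr=6 lookahead=) remaining=[) / num / num - num $]
Step 15: shift ). Stack=[( E )] ptr=7 lookahead=/ remaining=[/ num / num - num $]
Step 16: reduce F->( E ). Stack=[F] ptr=7 lookahead=/ remaining=[/ num / num - num $]
Step 17: reduce T->F. Stack=[T] ptr=7 lookahead=/ remaining=[/ num / num - num $]
Step 18: shift /. Stack=[T /] ptr=8 lookahead=num remaining=[num / num - num $]
Step 19: shift num. Stack=[T / num] ptr=9 lookahead=/ remaining=[/ num - num $]
Step 20: reduce F->num. Stack=[T / F] ptr=9 lookahead=/ remaining=[/ num - num $]
Step 21: reduce T->T / F. Stack=[T] ptr=9 lookahead=/ remaining=[/ num - num $]
Step 22: shift /. Stack=[T /] ptr=10 lookahead=num remaining=[num - num $]
Step 23: shift num. Stack=[T / num] ptr=11 lookahead=- remaining=[- num $]
Step 24: reduce F->num. Stack=[T / F] ptr=11 lookahead=- remaining=[- num $]

Answer: reduce F->num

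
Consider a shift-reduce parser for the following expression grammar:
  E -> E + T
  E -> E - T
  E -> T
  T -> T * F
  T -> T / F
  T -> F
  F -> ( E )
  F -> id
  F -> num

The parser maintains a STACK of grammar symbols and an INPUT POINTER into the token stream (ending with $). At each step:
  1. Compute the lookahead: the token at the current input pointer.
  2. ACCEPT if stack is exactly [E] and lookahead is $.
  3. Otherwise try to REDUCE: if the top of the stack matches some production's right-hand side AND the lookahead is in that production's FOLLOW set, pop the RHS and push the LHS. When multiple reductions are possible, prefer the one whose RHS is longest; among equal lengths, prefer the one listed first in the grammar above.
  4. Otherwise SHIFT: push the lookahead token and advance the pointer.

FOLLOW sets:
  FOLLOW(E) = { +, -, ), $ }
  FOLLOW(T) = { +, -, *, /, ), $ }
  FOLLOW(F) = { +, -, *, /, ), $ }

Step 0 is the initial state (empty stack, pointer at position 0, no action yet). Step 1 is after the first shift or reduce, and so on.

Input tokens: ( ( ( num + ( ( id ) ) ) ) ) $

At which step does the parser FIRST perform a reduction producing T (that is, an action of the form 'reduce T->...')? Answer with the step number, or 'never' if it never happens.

Step 1: shift (. Stack=[(] ptr=1 lookahead=( remaining=[( ( num + ( ( id ) ) ) ) ) $]
Step 2: shift (. Stack=[( (] ptr=2 lookahead=( remaining=[( num + ( ( id ) ) ) ) ) $]
Step 3: shift (. Stack=[( ( (] ptr=3 lookahead=num remaining=[num + ( ( id ) ) ) ) ) $]
Step 4: shift num. Stack=[( ( ( num] ptr=4 lookahead=+ remaining=[+ ( ( id ) ) ) ) ) $]
Step 5: reduce F->num. Stack=[( ( ( F] ptr=4 lookahead=+ remaining=[+ ( ( id ) ) ) ) ) $]
Step 6: reduce T->F. Stack=[( ( ( T] ptr=4 lookahead=+ remaining=[+ ( ( id ) ) ) ) ) $]

Answer: 6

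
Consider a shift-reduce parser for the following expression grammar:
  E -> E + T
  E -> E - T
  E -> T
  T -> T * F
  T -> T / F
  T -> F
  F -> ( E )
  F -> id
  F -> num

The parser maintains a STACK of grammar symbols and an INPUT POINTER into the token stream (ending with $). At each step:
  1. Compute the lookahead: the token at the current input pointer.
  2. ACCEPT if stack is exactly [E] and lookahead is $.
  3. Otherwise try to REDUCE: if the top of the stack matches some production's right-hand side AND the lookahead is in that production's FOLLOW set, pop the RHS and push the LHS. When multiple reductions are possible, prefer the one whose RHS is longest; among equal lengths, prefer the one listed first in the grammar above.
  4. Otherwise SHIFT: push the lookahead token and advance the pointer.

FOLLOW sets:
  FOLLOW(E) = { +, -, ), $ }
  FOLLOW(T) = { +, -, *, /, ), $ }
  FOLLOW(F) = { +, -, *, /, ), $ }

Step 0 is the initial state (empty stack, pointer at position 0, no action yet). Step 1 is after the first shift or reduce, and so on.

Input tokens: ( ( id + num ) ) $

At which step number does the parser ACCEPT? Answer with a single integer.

Step 1: shift (. Stack=[(] ptr=1 lookahead=( remaining=[( id + num ) ) $]
Step 2: shift (. Stack=[( (] ptr=2 lookahead=id remaining=[id + num ) ) $]
Step 3: shift id. Stack=[( ( id] ptr=3 lookahead=+ remaining=[+ num ) ) $]
Step 4: reduce F->id. Stack=[( ( F] ptr=3 lookahead=+ remaining=[+ num ) ) $]
Step 5: reduce T->F. Stack=[( ( T] ptr=3 lookahead=+ remaining=[+ num ) ) $]
Step 6: reduce E->T. Stack=[( ( E] ptr=3 lookahead=+ remaining=[+ num ) ) $]
Step 7: shift +. Stack=[( ( E +] ptr=4 lookahead=num remaining=[num ) ) $]
Step 8: shift num. Stack=[( ( E + num] ptr=5 lookahead=) remaining=[) ) $]
Step 9: reduce F->num. Stack=[( ( E + F] ptr=5 lookahead=) remaining=[) ) $]
Step 10: reduce T->F. Stack=[( ( E + T] ptr=5 lookahead=) remaining=[) ) $]
Step 11: reduce E->E + T. Stack=[( ( E] ptr=5 lookahead=) remaining=[) ) $]
Step 12: shift ). Stack=[( ( E )] ptr=6 lookahead=) remaining=[) $]
Step 13: reduce F->( E ). Stack=[( F] ptr=6 lookahead=) remaining=[) $]
Step 14: reduce T->F. Stack=[( T] ptr=6 lookahead=) remaining=[) $]
Step 15: reduce E->T. Stack=[( E] ptr=6 lookahead=) remaining=[) $]
Step 16: shift ). Stack=[( E )] ptr=7 lookahead=$ remaining=[$]
Step 17: reduce F->( E ). Stack=[F] ptr=7 lookahead=$ remaining=[$]
Step 18: reduce T->F. Stack=[T] ptr=7 lookahead=$ remaining=[$]
Step 19: reduce E->T. Stack=[E] ptr=7 lookahead=$ remaining=[$]
Step 20: accept. Stack=[E] ptr=7 lookahead=$ remaining=[$]

Answer: 20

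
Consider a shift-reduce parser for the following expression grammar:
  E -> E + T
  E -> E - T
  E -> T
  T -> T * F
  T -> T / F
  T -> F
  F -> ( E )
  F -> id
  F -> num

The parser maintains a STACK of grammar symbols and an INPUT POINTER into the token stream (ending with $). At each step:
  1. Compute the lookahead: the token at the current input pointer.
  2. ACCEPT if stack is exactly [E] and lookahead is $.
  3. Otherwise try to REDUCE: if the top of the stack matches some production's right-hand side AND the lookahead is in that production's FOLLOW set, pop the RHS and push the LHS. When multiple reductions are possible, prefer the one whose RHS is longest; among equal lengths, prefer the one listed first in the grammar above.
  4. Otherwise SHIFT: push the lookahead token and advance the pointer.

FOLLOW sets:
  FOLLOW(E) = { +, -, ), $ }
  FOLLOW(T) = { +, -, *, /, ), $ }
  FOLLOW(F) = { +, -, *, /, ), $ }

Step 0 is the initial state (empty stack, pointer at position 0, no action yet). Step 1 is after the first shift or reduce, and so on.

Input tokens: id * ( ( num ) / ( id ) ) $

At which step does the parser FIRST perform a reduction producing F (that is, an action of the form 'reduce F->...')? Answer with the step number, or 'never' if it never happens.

Answer: 2

Derivation:
Step 1: shift id. Stack=[id] ptr=1 lookahead=* remaining=[* ( ( num ) / ( id ) ) $]
Step 2: reduce F->id. Stack=[F] ptr=1 lookahead=* remaining=[* ( ( num ) / ( id ) ) $]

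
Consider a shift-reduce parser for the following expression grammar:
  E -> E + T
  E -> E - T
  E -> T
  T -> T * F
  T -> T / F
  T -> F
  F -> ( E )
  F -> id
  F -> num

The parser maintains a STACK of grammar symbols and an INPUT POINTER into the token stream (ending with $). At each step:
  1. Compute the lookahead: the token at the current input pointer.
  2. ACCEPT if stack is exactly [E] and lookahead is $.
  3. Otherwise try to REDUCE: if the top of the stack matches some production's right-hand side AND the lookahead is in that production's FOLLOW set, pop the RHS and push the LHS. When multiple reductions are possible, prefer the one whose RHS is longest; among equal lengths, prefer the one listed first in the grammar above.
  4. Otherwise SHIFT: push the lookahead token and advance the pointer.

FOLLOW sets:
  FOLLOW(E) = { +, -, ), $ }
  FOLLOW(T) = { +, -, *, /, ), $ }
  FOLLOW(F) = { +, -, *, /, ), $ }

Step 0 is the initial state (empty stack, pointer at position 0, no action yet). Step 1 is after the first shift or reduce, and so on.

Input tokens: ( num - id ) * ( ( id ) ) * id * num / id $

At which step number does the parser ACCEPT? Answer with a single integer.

Answer: 41

Derivation:
Step 1: shift (. Stack=[(] ptr=1 lookahead=num remaining=[num - id ) * ( ( id ) ) * id * num / id $]
Step 2: shift num. Stack=[( num] ptr=2 lookahead=- remaining=[- id ) * ( ( id ) ) * id * num / id $]
Step 3: reduce F->num. Stack=[( F] ptr=2 lookahead=- remaining=[- id ) * ( ( id ) ) * id * num / id $]
Step 4: reduce T->F. Stack=[( T] ptr=2 lookahead=- remaining=[- id ) * ( ( id ) ) * id * num / id $]
Step 5: reduce E->T. Stack=[( E] ptr=2 lookahead=- remaining=[- id ) * ( ( id ) ) * id * num / id $]
Step 6: shift -. Stack=[( E -] ptr=3 lookahead=id remaining=[id ) * ( ( id ) ) * id * num / id $]
Step 7: shift id. Stack=[( E - id] ptr=4 lookahead=) remaining=[) * ( ( id ) ) * id * num / id $]
Step 8: reduce F->id. Stack=[( E - F] ptr=4 lookahead=) remaining=[) * ( ( id ) ) * id * num / id $]
Step 9: reduce T->F. Stack=[( E - T] ptr=4 lookahead=) remaining=[) * ( ( id ) ) * id * num / id $]
Step 10: reduce E->E - T. Stack=[( E] ptr=4 lookahead=) remaining=[) * ( ( id ) ) * id * num / id $]
Step 11: shift ). Stack=[( E )] ptr=5 lookahead=* remaining=[* ( ( id ) ) * id * num / id $]
Step 12: reduce F->( E ). Stack=[F] ptr=5 lookahead=* remaining=[* ( ( id ) ) * id * num / id $]
Step 13: reduce T->F. Stack=[T] ptr=5 lookahead=* remaining=[* ( ( id ) ) * id * num / id $]
Step 14: shift *. Stack=[T *] ptr=6 lookahead=( remaining=[( ( id ) ) * id * num / id $]
Step 15: shift (. Stack=[T * (] ptr=7 lookahead=( remaining=[( id ) ) * id * num / id $]
Step 16: shift (. Stack=[T * ( (] ptr=8 lookahead=id remaining=[id ) ) * id * num / id $]
Step 17: shift id. Stack=[T * ( ( id] ptr=9 lookahead=) remaining=[) ) * id * num / id $]
Step 18: reduce F->id. Stack=[T * ( ( F] ptr=9 lookahead=) remaining=[) ) * id * num / id $]
Step 19: reduce T->F. Stack=[T * ( ( T] ptr=9 lookahead=) remaining=[) ) * id * num / id $]
Step 20: reduce E->T. Stack=[T * ( ( E] ptr=9 lookahead=) remaining=[) ) * id * num / id $]
Step 21: shift ). Stack=[T * ( ( E )] ptr=10 lookahead=) remaining=[) * id * num / id $]
Step 22: reduce F->( E ). Stack=[T * ( F] ptr=10 lookahead=) remaining=[) * id * num / id $]
Step 23: reduce T->F. Stack=[T * ( T] ptr=10 lookahead=) remaining=[) * id * num / id $]
Step 24: reduce E->T. Stack=[T * ( E] ptr=10 lookahead=) remaining=[) * id * num / id $]
Step 25: shift ). Stack=[T * ( E )] ptr=11 lookahead=* remaining=[* id * num / id $]
Step 26: reduce F->( E ). Stack=[T * F] ptr=11 lookahead=* remaining=[* id * num / id $]
Step 27: reduce T->T * F. Stack=[T] ptr=11 lookahead=* remaining=[* id * num / id $]
Step 28: shift *. Stack=[T *] ptr=12 lookahead=id remaining=[id * num / id $]
Step 29: shift id. Stack=[T * id] ptr=13 lookahead=* remaining=[* num / id $]
Step 30: reduce F->id. Stack=[T * F] ptr=13 lookahead=* remaining=[* num / id $]
Step 31: reduce T->T * F. Stack=[T] ptr=13 lookahead=* remaining=[* num / id $]
Step 32: shift *. Stack=[T *] ptr=14 lookahead=num remaining=[num / id $]
Step 33: shift num. Stack=[T * num] ptr=15 lookahead=/ remaining=[/ id $]
Step 34: reduce F->num. Stack=[T * F] ptr=15 lookahead=/ remaining=[/ id $]
Step 35: reduce T->T * F. Stack=[T] ptr=15 lookahead=/ remaining=[/ id $]
Step 36: shift /. Stack=[T /] ptr=16 lookahead=id remaining=[id $]
Step 37: shift id. Stack=[T / id] ptr=17 lookahead=$ remaining=[$]
Step 38: reduce F->id. Stack=[T / F] ptr=17 lookahead=$ remaining=[$]
Step 39: reduce T->T / F. Stack=[T] ptr=17 lookahead=$ remaining=[$]
Step 40: reduce E->T. Stack=[E] ptr=17 lookahead=$ remaining=[$]
Step 41: accept. Stack=[E] ptr=17 lookahead=$ remaining=[$]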